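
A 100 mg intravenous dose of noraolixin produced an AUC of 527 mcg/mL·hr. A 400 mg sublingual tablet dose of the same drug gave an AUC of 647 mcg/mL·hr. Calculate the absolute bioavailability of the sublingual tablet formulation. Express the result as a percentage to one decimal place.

F = 30.7%

F = (AUC_ev / D_ev) / (AUC_iv / D_iv)
  = (647/400) / (527/100)
  = 1.6175 / 5.27 = 0.3069
  = 30.69%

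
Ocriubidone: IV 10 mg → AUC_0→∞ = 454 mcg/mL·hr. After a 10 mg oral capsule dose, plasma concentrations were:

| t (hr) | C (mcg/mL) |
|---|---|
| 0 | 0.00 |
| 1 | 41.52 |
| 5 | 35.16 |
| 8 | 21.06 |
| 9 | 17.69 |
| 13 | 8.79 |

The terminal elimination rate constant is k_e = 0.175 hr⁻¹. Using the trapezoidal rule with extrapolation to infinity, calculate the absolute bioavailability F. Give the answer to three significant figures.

F = 0.839

Trapezoidal AUC_0→13 (oral capsule):
  [0→1]: (0.00+41.52)/2 × 1 = 20.76
  [1→5]: (41.52+35.16)/2 × 4 = 153.36
  [5→8]: (35.16+21.06)/2 × 3 = 84.33
  [8→9]: (21.06+17.69)/2 × 1 = 19.375
  [9→13]: (17.69+8.79)/2 × 4 = 52.96
  Sum = 330.785 mcg/mL·hr
Tail: C_last/k_e = 8.79/0.175 = 50.229
AUC_0→∞ (oral capsule) = 330.785 + 50.229 = 381.014 mcg/mL·hr
F = (AUC_ev/D_ev)/(AUC_iv/D_iv) = (381.014/10)/(454/10) = 38.1014/45.4 = 0.8392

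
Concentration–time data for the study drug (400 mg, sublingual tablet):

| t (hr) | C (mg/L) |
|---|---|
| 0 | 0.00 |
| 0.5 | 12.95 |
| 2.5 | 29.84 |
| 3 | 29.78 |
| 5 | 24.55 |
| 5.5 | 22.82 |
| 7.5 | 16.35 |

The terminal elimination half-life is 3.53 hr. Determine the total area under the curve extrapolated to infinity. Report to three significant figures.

Trapezoidal AUC_0→7.5:
  [0→0.5]: (0.00+12.95)/2 × 0.5 = 3.2375
  [0.5→2.5]: (12.95+29.84)/2 × 2 = 42.79
  [2.5→3]: (29.84+29.78)/2 × 0.5 = 14.905
  [3→5]: (29.78+24.55)/2 × 2 = 54.33
  [5→5.5]: (24.55+22.82)/2 × 0.5 = 11.8425
  [5.5→7.5]: (22.82+16.35)/2 × 2 = 39.17
  Sum = 166.275 mg/L·hr
k_e = ln2 / t½ = 0.693147 / 3.53 = 0.1964 hr^-1
Extrapolated tail: C_last / k_e = 16.35 / 0.1964 = 83.248
AUC_0→∞ = 166.275 + 83.248 = 249.523 mg/L·hr

AUC = 250 mg/L·hr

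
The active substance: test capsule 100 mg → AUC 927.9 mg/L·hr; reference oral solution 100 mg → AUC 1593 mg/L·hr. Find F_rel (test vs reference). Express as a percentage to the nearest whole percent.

F_rel = (AUC_test/D_test) / (AUC_ref/D_ref)
      = (927.9/100) / (1593/100)
      = 9.279 / 15.93 = 0.5825 = 58.25%

F_rel = 58%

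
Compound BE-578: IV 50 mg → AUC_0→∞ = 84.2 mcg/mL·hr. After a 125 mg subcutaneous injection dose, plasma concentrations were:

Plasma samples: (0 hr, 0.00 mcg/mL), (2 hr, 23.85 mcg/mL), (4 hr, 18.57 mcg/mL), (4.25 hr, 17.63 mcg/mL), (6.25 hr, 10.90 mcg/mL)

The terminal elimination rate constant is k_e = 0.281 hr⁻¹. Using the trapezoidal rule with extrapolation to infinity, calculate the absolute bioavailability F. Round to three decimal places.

Trapezoidal AUC_0→6.25 (subcutaneous injection):
  [0→2]: (0.00+23.85)/2 × 2 = 23.85
  [2→4]: (23.85+18.57)/2 × 2 = 42.42
  [4→4.25]: (18.57+17.63)/2 × 0.25 = 4.525
  [4.25→6.25]: (17.63+10.90)/2 × 2 = 28.53
  Sum = 99.325 mcg/mL·hr
Tail: C_last/k_e = 10.90/0.281 = 38.790
AUC_0→∞ (subcutaneous injection) = 99.325 + 38.790 = 138.115 mcg/mL·hr
F = (AUC_ev/D_ev)/(AUC_iv/D_iv) = (138.115/125)/(84.2/50) = 1.10492/1.684 = 0.6561

F = 0.656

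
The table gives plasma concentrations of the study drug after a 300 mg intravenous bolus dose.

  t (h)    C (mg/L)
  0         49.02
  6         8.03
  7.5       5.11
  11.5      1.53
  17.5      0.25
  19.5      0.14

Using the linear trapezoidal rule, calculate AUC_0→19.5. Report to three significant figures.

Trapezoidal AUC_0→19.5:
  [0→6]: (49.02+8.03)/2 × 6 = 171.15
  [6→7.5]: (8.03+5.11)/2 × 1.5 = 9.855
  [7.5→11.5]: (5.11+1.53)/2 × 4 = 13.28
  [11.5→17.5]: (1.53+0.25)/2 × 6 = 5.34
  [17.5→19.5]: (0.25+0.14)/2 × 2 = 0.39
  Sum = 200.015 mg/L·h

AUC = 200 mg/L·h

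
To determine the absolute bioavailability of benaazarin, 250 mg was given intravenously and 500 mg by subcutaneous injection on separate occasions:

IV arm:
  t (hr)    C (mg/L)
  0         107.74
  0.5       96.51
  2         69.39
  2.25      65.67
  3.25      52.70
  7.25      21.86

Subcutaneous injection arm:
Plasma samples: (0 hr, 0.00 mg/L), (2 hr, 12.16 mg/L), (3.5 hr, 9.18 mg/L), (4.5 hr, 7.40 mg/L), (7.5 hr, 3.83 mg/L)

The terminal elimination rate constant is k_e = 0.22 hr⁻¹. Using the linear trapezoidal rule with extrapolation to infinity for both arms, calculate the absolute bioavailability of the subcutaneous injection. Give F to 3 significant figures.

Trapezoidal AUC_0→7.25 (IV):
  [0→0.5]: (107.74+96.51)/2 × 0.5 = 51.0625
  [0.5→2]: (96.51+69.39)/2 × 1.5 = 124.425
  [2→2.25]: (69.39+65.67)/2 × 0.25 = 16.8825
  [2.25→3.25]: (65.67+52.70)/2 × 1 = 59.185
  [3.25→7.25]: (52.70+21.86)/2 × 4 = 149.12
  Sum = 400.675 mg/L·hr
IV tail: 21.86/0.22 = 99.364; AUC_iv,0→∞ = 400.675 + 99.364 = 500.039 mg/L·hr
Trapezoidal AUC_0→7.5 (subcutaneous injection):
  [0→2]: (0.00+12.16)/2 × 2 = 12.16
  [2→3.5]: (12.16+9.18)/2 × 1.5 = 16.005
  [3.5→4.5]: (9.18+7.40)/2 × 1 = 8.29
  [4.5→7.5]: (7.40+3.83)/2 × 3 = 16.845
  Sum = 53.3 mg/L·hr
subcutaneous injection tail: 3.83/0.22 = 17.409; AUC_ev,0→∞ = 53.3 + 17.409 = 70.709 mg/L·hr
F = (AUC_ev/D_ev)/(AUC_iv/D_iv) = (70.709/500)/(500.039/250) = 0.141418/2.000156 = 0.0707

F = 0.0707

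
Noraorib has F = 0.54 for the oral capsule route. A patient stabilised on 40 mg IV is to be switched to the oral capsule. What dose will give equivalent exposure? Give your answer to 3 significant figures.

For equal systemic exposure: F × D_ev = D_iv
D_ev = D_iv / F = 40 / 0.54 = 74.0741 mg

D_oral = 74.1 mg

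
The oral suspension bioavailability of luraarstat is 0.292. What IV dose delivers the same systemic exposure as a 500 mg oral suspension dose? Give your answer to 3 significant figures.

D_iv = 146 mg

Systemic exposure from an extravascular dose = F × D_ev, so the equivalent IV dose is F × D_ev.
D_iv = F × D_ev = 0.292 × 500 = 146 mg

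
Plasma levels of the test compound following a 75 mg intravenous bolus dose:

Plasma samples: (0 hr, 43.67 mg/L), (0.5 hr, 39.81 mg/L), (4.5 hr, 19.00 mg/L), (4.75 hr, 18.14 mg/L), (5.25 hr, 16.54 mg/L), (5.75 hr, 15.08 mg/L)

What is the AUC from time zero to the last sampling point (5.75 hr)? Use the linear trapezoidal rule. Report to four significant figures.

Trapezoidal AUC_0→5.75:
  [0→0.5]: (43.67+39.81)/2 × 0.5 = 20.87
  [0.5→4.5]: (39.81+19.00)/2 × 4 = 117.62
  [4.5→4.75]: (19.00+18.14)/2 × 0.25 = 4.6425
  [4.75→5.25]: (18.14+16.54)/2 × 0.5 = 8.67
  [5.25→5.75]: (16.54+15.08)/2 × 0.5 = 7.905
  Sum = 159.7075 mg/L·hr

AUC = 159.7 mg/L·hr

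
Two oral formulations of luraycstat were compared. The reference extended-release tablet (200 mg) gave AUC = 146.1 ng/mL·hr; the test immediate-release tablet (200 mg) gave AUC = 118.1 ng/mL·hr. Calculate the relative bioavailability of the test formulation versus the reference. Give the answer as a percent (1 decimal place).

F_rel = 80.8%

F_rel = (AUC_test/D_test) / (AUC_ref/D_ref)
      = (118.1/200) / (146.1/200)
      = 0.5905 / 0.7305 = 0.8084 = 80.84%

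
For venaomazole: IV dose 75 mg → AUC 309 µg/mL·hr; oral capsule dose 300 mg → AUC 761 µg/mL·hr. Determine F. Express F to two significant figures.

F = 0.62

F = (AUC_ev / D_ev) / (AUC_iv / D_iv)
  = (761/300) / (309/75)
  = 2.53667 / 4.12 = 0.6157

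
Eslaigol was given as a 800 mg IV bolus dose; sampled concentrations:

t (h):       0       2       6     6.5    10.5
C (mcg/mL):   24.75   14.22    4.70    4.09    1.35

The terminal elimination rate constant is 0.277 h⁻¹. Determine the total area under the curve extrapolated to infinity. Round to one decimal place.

AUC = 94.8 mcg/mL·h

Trapezoidal AUC_0→10.5:
  [0→2]: (24.75+14.22)/2 × 2 = 38.97
  [2→6]: (14.22+4.70)/2 × 4 = 37.84
  [6→6.5]: (4.70+4.09)/2 × 0.5 = 2.1975
  [6.5→10.5]: (4.09+1.35)/2 × 4 = 10.88
  Sum = 89.8875 mcg/mL·h
Extrapolated tail: C_last / k_e = 1.35 / 0.277 = 4.874
AUC_0→∞ = 89.8875 + 4.874 = 94.7615 mcg/mL·h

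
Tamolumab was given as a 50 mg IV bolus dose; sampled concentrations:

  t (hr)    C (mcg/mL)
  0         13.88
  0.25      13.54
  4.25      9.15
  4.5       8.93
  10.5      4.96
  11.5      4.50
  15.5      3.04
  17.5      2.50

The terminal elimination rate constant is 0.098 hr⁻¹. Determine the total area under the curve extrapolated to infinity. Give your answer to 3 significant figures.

Trapezoidal AUC_0→17.5:
  [0→0.25]: (13.88+13.54)/2 × 0.25 = 3.4275
  [0.25→4.25]: (13.54+9.15)/2 × 4 = 45.38
  [4.25→4.5]: (9.15+8.93)/2 × 0.25 = 2.26
  [4.5→10.5]: (8.93+4.96)/2 × 6 = 41.67
  [10.5→11.5]: (4.96+4.50)/2 × 1 = 4.73
  [11.5→15.5]: (4.50+3.04)/2 × 4 = 15.08
  [15.5→17.5]: (3.04+2.50)/2 × 2 = 5.54
  Sum = 118.0875 mcg/mL·hr
Extrapolated tail: C_last / k_e = 2.50 / 0.098 = 25.510
AUC_0→∞ = 118.0875 + 25.510 = 143.5975 mcg/mL·hr

AUC = 144 mcg/mL·hr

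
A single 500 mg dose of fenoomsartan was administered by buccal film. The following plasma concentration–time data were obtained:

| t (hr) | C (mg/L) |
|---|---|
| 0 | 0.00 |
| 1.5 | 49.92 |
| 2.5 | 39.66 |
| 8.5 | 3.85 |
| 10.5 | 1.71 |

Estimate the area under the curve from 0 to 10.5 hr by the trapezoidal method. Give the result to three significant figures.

Trapezoidal AUC_0→10.5:
  [0→1.5]: (0.00+49.92)/2 × 1.5 = 37.44
  [1.5→2.5]: (49.92+39.66)/2 × 1 = 44.79
  [2.5→8.5]: (39.66+3.85)/2 × 6 = 130.53
  [8.5→10.5]: (3.85+1.71)/2 × 2 = 5.56
  Sum = 218.32 mg/L·hr

AUC = 218 mg/L·hr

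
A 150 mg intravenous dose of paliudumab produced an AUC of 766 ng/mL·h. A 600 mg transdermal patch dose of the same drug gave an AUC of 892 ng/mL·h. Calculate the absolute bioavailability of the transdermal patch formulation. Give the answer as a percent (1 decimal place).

F = (AUC_ev / D_ev) / (AUC_iv / D_iv)
  = (892/600) / (766/150)
  = 1.48667 / 5.10667 = 0.2911
  = 29.11%

F = 29.1%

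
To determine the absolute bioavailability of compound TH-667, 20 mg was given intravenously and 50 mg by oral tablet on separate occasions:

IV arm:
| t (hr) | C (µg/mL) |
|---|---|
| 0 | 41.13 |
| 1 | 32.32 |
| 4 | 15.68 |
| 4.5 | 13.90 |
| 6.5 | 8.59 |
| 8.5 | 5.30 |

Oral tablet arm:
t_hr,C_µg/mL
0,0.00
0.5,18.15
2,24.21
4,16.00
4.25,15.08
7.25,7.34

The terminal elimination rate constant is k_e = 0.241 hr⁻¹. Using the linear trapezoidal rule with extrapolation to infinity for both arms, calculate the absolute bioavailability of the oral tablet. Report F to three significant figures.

F = 0.331

Trapezoidal AUC_0→8.5 (IV):
  [0→1]: (41.13+32.32)/2 × 1 = 36.725
  [1→4]: (32.32+15.68)/2 × 3 = 72.0
  [4→4.5]: (15.68+13.90)/2 × 0.5 = 7.395
  [4.5→6.5]: (13.90+8.59)/2 × 2 = 22.49
  [6.5→8.5]: (8.59+5.30)/2 × 2 = 13.89
  Sum = 152.5 µg/mL·hr
IV tail: 5.30/0.241 = 21.992; AUC_iv,0→∞ = 152.5 + 21.992 = 174.492 µg/mL·hr
Trapezoidal AUC_0→7.25 (oral tablet):
  [0→0.5]: (0.00+18.15)/2 × 0.5 = 4.5375
  [0.5→2]: (18.15+24.21)/2 × 1.5 = 31.77
  [2→4]: (24.21+16.00)/2 × 2 = 40.21
  [4→4.25]: (16.00+15.08)/2 × 0.25 = 3.885
  [4.25→7.25]: (15.08+7.34)/2 × 3 = 33.63
  Sum = 114.0325 µg/mL·hr
oral tablet tail: 7.34/0.241 = 30.456; AUC_ev,0→∞ = 114.0325 + 30.456 = 144.4885 µg/mL·hr
F = (AUC_ev/D_ev)/(AUC_iv/D_iv) = (144.4885/50)/(174.492/20) = 2.88977/8.7246 = 0.3312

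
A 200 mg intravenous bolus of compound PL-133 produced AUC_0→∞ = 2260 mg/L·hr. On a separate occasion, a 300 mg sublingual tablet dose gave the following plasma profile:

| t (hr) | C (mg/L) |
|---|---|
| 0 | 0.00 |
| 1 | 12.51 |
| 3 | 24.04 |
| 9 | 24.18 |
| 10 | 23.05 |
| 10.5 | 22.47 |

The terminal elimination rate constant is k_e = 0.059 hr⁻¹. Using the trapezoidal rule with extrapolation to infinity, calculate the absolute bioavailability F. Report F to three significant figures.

F = 0.178

Trapezoidal AUC_0→10.5 (sublingual tablet):
  [0→1]: (0.00+12.51)/2 × 1 = 6.255
  [1→3]: (12.51+24.04)/2 × 2 = 36.55
  [3→9]: (24.04+24.18)/2 × 6 = 144.66
  [9→10]: (24.18+23.05)/2 × 1 = 23.615
  [10→10.5]: (23.05+22.47)/2 × 0.5 = 11.38
  Sum = 222.46 mg/L·hr
Tail: C_last/k_e = 22.47/0.059 = 380.847
AUC_0→∞ (sublingual tablet) = 222.46 + 380.847 = 603.307 mg/L·hr
F = (AUC_ev/D_ev)/(AUC_iv/D_iv) = (603.307/300)/(2260/200) = 2.01102/11.3 = 0.1780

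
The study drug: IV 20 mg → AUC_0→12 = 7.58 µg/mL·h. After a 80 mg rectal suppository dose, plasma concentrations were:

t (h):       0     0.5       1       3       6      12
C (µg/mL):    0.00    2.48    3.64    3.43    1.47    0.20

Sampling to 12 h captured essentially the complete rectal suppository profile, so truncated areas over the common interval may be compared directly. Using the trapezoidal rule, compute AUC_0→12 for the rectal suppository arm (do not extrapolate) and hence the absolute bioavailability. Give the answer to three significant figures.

F = 0.712

Trapezoidal AUC_0→12 (rectal suppository):
  [0→0.5]: (0.00+2.48)/2 × 0.5 = 0.62
  [0.5→1]: (2.48+3.64)/2 × 0.5 = 1.53
  [1→3]: (3.64+3.43)/2 × 2 = 7.07
  [3→6]: (3.43+1.47)/2 × 3 = 7.35
  [6→12]: (1.47+0.20)/2 × 6 = 5.01
  Sum = 21.58 µg/mL·h
F = (AUC_ev/D_ev)/(AUC_iv/D_iv) = (21.58/80)/(7.58/20) = 0.26975/0.379 = 0.7117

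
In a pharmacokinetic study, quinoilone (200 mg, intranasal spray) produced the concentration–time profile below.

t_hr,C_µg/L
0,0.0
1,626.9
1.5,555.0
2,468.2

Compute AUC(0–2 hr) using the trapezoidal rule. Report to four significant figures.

AUC = 864.7 µg/L·hr

Trapezoidal AUC_0→2:
  [0→1]: (0.0+626.9)/2 × 1 = 313.45
  [1→1.5]: (626.9+555.0)/2 × 0.5 = 295.475
  [1.5→2]: (555.0+468.2)/2 × 0.5 = 255.8
  Sum = 864.725 µg/L·hr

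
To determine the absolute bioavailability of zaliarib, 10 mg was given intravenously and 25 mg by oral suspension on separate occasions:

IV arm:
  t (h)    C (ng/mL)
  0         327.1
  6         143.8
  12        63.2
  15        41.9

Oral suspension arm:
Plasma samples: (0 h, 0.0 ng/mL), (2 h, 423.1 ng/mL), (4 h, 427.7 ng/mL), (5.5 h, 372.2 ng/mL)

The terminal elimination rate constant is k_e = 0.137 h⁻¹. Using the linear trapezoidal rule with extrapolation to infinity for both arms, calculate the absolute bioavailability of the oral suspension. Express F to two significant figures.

Trapezoidal AUC_0→15 (IV):
  [0→6]: (327.1+143.8)/2 × 6 = 1412.7
  [6→12]: (143.8+63.2)/2 × 6 = 621.0
  [12→15]: (63.2+41.9)/2 × 3 = 157.65
  Sum = 2191.35 ng/mL·h
IV tail: 41.9/0.137 = 305.839; AUC_iv,0→∞ = 2191.35 + 305.839 = 2497.189 ng/mL·h
Trapezoidal AUC_0→5.5 (oral suspension):
  [0→2]: (0.0+423.1)/2 × 2 = 423.1
  [2→4]: (423.1+427.7)/2 × 2 = 850.8
  [4→5.5]: (427.7+372.2)/2 × 1.5 = 599.925
  Sum = 1873.825 ng/mL·h
oral suspension tail: 372.2/0.137 = 2716.788; AUC_ev,0→∞ = 1873.825 + 2716.788 = 4590.613 ng/mL·h
F = (AUC_ev/D_ev)/(AUC_iv/D_iv) = (4590.613/25)/(2497.189/10) = 183.62452/249.7189 = 0.7353

F = 0.74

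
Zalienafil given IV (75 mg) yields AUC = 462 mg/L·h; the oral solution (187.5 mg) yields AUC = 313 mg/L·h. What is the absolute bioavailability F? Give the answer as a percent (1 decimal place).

F = 27.1%

F = (AUC_ev / D_ev) / (AUC_iv / D_iv)
  = (313/187.5) / (462/75)
  = 1.66933 / 6.16 = 0.2710
  = 27.10%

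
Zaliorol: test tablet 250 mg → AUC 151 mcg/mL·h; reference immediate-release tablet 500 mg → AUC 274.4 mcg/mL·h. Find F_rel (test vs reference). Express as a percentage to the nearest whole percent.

F_rel = 110%

F_rel = (AUC_test/D_test) / (AUC_ref/D_ref)
      = (151/250) / (274.4/500)
      = 0.604 / 0.5488 = 1.1006 = 110.06%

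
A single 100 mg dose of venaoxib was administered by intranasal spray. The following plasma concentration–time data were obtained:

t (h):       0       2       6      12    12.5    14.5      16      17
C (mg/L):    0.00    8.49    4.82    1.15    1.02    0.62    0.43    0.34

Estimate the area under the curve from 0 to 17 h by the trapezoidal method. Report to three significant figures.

AUC = 56.4 mg/L·h

Trapezoidal AUC_0→17:
  [0→2]: (0.00+8.49)/2 × 2 = 8.49
  [2→6]: (8.49+4.82)/2 × 4 = 26.62
  [6→12]: (4.82+1.15)/2 × 6 = 17.91
  [12→12.5]: (1.15+1.02)/2 × 0.5 = 0.5425
  [12.5→14.5]: (1.02+0.62)/2 × 2 = 1.64
  [14.5→16]: (0.62+0.43)/2 × 1.5 = 0.7875
  [16→17]: (0.43+0.34)/2 × 1 = 0.385
  Sum = 56.375 mg/L·h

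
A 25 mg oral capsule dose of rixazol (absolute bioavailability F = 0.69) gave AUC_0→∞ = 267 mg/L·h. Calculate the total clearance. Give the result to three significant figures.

CL = 0.0646 L/h

CL = F × Dose / AUC_0→∞
   = 0.69 × 25 / 267 = 0.0646067 L/h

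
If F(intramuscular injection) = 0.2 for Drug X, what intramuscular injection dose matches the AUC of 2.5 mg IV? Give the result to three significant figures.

D_intramuscular = 12.5 mg

For equal systemic exposure: F × D_ev = D_iv
D_ev = D_iv / F = 2.5 / 0.2 = 12.5 mg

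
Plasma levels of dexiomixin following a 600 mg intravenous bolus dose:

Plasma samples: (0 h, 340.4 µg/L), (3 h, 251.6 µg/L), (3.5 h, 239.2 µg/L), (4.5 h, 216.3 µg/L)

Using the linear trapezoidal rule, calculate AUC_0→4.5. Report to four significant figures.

Trapezoidal AUC_0→4.5:
  [0→3]: (340.4+251.6)/2 × 3 = 888.0
  [3→3.5]: (251.6+239.2)/2 × 0.5 = 122.7
  [3.5→4.5]: (239.2+216.3)/2 × 1 = 227.75
  Sum = 1238.45 µg/L·h

AUC = 1238 µg/L·h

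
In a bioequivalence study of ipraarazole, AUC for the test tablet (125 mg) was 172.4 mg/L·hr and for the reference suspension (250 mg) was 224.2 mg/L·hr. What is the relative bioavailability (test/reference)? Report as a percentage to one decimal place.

F_rel = 153.8%

F_rel = (AUC_test/D_test) / (AUC_ref/D_ref)
      = (172.4/125) / (224.2/250)
      = 1.3792 / 0.8968 = 1.5379 = 153.79%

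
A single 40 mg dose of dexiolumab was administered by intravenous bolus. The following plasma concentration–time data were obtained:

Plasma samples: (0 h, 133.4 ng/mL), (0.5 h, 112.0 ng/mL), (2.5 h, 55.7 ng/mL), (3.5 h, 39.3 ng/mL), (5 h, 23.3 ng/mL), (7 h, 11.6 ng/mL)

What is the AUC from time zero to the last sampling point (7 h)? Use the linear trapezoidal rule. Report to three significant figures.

Trapezoidal AUC_0→7:
  [0→0.5]: (133.4+112.0)/2 × 0.5 = 61.35
  [0.5→2.5]: (112.0+55.7)/2 × 2 = 167.7
  [2.5→3.5]: (55.7+39.3)/2 × 1 = 47.5
  [3.5→5]: (39.3+23.3)/2 × 1.5 = 46.95
  [5→7]: (23.3+11.6)/2 × 2 = 34.9
  Sum = 358.4 ng/mL·h

AUC = 358 ng/mL·h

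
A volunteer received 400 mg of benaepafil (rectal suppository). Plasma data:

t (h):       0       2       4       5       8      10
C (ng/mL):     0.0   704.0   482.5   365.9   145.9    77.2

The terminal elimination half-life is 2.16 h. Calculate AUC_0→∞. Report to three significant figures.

Trapezoidal AUC_0→10:
  [0→2]: (0.0+704.0)/2 × 2 = 704.0
  [2→4]: (704.0+482.5)/2 × 2 = 1186.5
  [4→5]: (482.5+365.9)/2 × 1 = 424.2
  [5→8]: (365.9+145.9)/2 × 3 = 767.7
  [8→10]: (145.9+77.2)/2 × 2 = 223.1
  Sum = 3305.5 ng/mL·h
k_e = ln2 / t½ = 0.693147 / 2.16 = 0.3209 h^-1
Extrapolated tail: C_last / k_e = 77.2 / 0.3209 = 240.573
AUC_0→∞ = 3305.5 + 240.573 = 3546.073 ng/mL·h

AUC = 3550 ng/mL·h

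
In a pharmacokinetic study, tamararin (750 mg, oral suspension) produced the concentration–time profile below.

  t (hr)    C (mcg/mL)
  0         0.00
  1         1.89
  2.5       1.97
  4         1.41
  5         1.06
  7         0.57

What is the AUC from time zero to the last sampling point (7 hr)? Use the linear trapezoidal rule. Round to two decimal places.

AUC = 9.24 mcg/mL·hr

Trapezoidal AUC_0→7:
  [0→1]: (0.00+1.89)/2 × 1 = 0.945
  [1→2.5]: (1.89+1.97)/2 × 1.5 = 2.895
  [2.5→4]: (1.97+1.41)/2 × 1.5 = 2.535
  [4→5]: (1.41+1.06)/2 × 1 = 1.235
  [5→7]: (1.06+0.57)/2 × 2 = 1.63
  Sum = 9.24 mcg/mL·hr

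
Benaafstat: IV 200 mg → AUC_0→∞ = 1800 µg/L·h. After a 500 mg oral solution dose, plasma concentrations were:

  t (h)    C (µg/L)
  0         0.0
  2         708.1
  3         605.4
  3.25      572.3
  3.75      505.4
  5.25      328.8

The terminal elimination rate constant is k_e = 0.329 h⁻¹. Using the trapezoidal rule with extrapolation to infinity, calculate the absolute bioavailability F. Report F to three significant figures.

F = 0.757

Trapezoidal AUC_0→5.25 (oral solution):
  [0→2]: (0.0+708.1)/2 × 2 = 708.1
  [2→3]: (708.1+605.4)/2 × 1 = 656.75
  [3→3.25]: (605.4+572.3)/2 × 0.25 = 147.2125
  [3.25→3.75]: (572.3+505.4)/2 × 0.5 = 269.425
  [3.75→5.25]: (505.4+328.8)/2 × 1.5 = 625.65
  Sum = 2407.1375 µg/L·h
Tail: C_last/k_e = 328.8/0.329 = 999.392
AUC_0→∞ (oral solution) = 2407.1375 + 999.392 = 3406.5295 µg/L·h
F = (AUC_ev/D_ev)/(AUC_iv/D_iv) = (3406.5295/500)/(1800/200) = 6.813059/9 = 0.7570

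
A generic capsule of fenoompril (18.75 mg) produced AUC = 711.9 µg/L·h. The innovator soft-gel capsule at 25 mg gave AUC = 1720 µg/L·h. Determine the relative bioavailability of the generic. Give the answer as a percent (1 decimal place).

F_rel = 55.2%

F_rel = (AUC_test/D_test) / (AUC_ref/D_ref)
      = (711.9/18.75) / (1720/25)
      = 37.968 / 68.8 = 0.5519 = 55.19%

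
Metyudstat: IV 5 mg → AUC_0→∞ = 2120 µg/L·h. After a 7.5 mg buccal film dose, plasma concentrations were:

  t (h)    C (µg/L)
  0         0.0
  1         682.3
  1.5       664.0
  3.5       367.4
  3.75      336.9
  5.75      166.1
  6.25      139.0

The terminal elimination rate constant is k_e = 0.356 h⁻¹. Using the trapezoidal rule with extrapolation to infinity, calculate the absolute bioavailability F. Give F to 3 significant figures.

F = 0.870

Trapezoidal AUC_0→6.25 (buccal film):
  [0→1]: (0.0+682.3)/2 × 1 = 341.15
  [1→1.5]: (682.3+664.0)/2 × 0.5 = 336.575
  [1.5→3.5]: (664.0+367.4)/2 × 2 = 1031.4
  [3.5→3.75]: (367.4+336.9)/2 × 0.25 = 88.0375
  [3.75→5.75]: (336.9+166.1)/2 × 2 = 503.0
  [5.75→6.25]: (166.1+139.0)/2 × 0.5 = 76.275
  Sum = 2376.4375 µg/L·h
Tail: C_last/k_e = 139.0/0.356 = 390.449
AUC_0→∞ (buccal film) = 2376.4375 + 390.449 = 2766.8865 µg/L·h
F = (AUC_ev/D_ev)/(AUC_iv/D_iv) = (2766.8865/7.5)/(2120/5) = 368.9182/424 = 0.8701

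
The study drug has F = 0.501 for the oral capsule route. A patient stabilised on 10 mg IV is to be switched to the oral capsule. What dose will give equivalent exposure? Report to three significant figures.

D_oral = 20.0 mg

For equal systemic exposure: F × D_ev = D_iv
D_ev = D_iv / F = 10 / 0.501 = 19.9601 mg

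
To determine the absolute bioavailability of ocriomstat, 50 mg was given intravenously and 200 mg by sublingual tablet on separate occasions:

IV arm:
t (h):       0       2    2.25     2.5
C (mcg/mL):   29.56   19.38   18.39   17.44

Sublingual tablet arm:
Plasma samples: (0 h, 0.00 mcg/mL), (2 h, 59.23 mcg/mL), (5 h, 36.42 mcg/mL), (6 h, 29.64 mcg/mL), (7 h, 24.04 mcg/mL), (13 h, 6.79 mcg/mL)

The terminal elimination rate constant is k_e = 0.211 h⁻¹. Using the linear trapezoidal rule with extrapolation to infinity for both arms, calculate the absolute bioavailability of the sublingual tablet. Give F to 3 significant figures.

F = 0.688

Trapezoidal AUC_0→2.5 (IV):
  [0→2]: (29.56+19.38)/2 × 2 = 48.94
  [2→2.25]: (19.38+18.39)/2 × 0.25 = 4.72125
  [2.25→2.5]: (18.39+17.44)/2 × 0.25 = 4.47875
  Sum = 58.14 mcg/mL·h
IV tail: 17.44/0.211 = 82.654; AUC_iv,0→∞ = 58.14 + 82.654 = 140.794 mcg/mL·h
Trapezoidal AUC_0→13 (sublingual tablet):
  [0→2]: (0.00+59.23)/2 × 2 = 59.23
  [2→5]: (59.23+36.42)/2 × 3 = 143.475
  [5→6]: (36.42+29.64)/2 × 1 = 33.03
  [6→7]: (29.64+24.04)/2 × 1 = 26.84
  [7→13]: (24.04+6.79)/2 × 6 = 92.49
  Sum = 355.065 mcg/mL·h
sublingual tablet tail: 6.79/0.211 = 32.180; AUC_ev,0→∞ = 355.065 + 32.180 = 387.245 mcg/mL·h
F = (AUC_ev/D_ev)/(AUC_iv/D_iv) = (387.245/200)/(140.794/50) = 1.936225/2.81588 = 0.6876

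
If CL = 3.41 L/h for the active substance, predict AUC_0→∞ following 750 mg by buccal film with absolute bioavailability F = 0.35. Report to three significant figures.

AUC = 77.0 mg/L·h

AUC_0→∞ = F × Dose / CL
        = 0.35 × 750 / 3.41 = 76.9795 mg/L·h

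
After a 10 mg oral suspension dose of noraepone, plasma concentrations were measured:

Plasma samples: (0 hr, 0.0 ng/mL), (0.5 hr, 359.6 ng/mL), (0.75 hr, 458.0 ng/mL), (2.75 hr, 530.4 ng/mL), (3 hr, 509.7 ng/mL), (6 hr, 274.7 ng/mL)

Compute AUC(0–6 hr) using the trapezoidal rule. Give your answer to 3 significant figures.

AUC = 2490 ng/mL·hr

Trapezoidal AUC_0→6:
  [0→0.5]: (0.0+359.6)/2 × 0.5 = 89.9
  [0.5→0.75]: (359.6+458.0)/2 × 0.25 = 102.2
  [0.75→2.75]: (458.0+530.4)/2 × 2 = 988.4
  [2.75→3]: (530.4+509.7)/2 × 0.25 = 130.0125
  [3→6]: (509.7+274.7)/2 × 3 = 1176.6
  Sum = 2487.1125 ng/mL·hr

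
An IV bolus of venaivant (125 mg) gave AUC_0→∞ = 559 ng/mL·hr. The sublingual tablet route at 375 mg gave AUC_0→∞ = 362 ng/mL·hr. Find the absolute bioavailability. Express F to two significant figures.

F = (AUC_ev / D_ev) / (AUC_iv / D_iv)
  = (362/375) / (559/125)
  = 0.965333 / 4.472 = 0.2159

F = 0.22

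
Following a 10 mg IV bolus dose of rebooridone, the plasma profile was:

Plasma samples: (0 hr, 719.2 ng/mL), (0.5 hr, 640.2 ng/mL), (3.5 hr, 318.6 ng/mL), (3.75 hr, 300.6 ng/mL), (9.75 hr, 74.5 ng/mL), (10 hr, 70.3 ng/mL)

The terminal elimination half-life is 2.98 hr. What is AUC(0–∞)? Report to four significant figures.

AUC = 3301 ng/mL·hr

Trapezoidal AUC_0→10:
  [0→0.5]: (719.2+640.2)/2 × 0.5 = 339.85
  [0.5→3.5]: (640.2+318.6)/2 × 3 = 1438.2
  [3.5→3.75]: (318.6+300.6)/2 × 0.25 = 77.4
  [3.75→9.75]: (300.6+74.5)/2 × 6 = 1125.3
  [9.75→10]: (74.5+70.3)/2 × 0.25 = 18.1
  Sum = 2998.85 ng/mL·hr
k_e = ln2 / t½ = 0.693147 / 2.98 = 0.2326 hr^-1
Extrapolated tail: C_last / k_e = 70.3 / 0.2326 = 302.236
AUC_0→∞ = 2998.85 + 302.236 = 3301.086 ng/mL·hr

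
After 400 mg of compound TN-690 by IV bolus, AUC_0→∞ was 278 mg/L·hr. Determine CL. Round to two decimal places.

CL = Dose_iv / AUC_0→∞
   = 400 / 278 = 1.43885 L/hr

CL = 1.44 L/hr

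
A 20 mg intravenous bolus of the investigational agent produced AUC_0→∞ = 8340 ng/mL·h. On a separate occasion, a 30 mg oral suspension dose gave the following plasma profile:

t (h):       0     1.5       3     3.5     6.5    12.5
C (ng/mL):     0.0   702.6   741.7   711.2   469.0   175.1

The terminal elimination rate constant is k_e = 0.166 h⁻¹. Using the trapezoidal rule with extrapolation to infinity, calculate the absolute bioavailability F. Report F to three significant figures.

F = 0.538

Trapezoidal AUC_0→12.5 (oral suspension):
  [0→1.5]: (0.0+702.6)/2 × 1.5 = 526.95
  [1.5→3]: (702.6+741.7)/2 × 1.5 = 1083.225
  [3→3.5]: (741.7+711.2)/2 × 0.5 = 363.225
  [3.5→6.5]: (711.2+469.0)/2 × 3 = 1770.3
  [6.5→12.5]: (469.0+175.1)/2 × 6 = 1932.3
  Sum = 5676.0 ng/mL·h
Tail: C_last/k_e = 175.1/0.166 = 1054.819
AUC_0→∞ (oral suspension) = 5676.0 + 1054.819 = 6730.819 ng/mL·h
F = (AUC_ev/D_ev)/(AUC_iv/D_iv) = (6730.819/30)/(8340/20) = 224.361/417 = 0.5380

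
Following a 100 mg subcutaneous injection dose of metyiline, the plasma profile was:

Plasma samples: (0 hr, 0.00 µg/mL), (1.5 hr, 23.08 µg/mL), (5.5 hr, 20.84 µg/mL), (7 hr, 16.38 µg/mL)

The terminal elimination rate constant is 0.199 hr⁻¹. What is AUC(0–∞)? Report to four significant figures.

Trapezoidal AUC_0→7:
  [0→1.5]: (0.00+23.08)/2 × 1.5 = 17.31
  [1.5→5.5]: (23.08+20.84)/2 × 4 = 87.84
  [5.5→7]: (20.84+16.38)/2 × 1.5 = 27.915
  Sum = 133.065 µg/mL·hr
Extrapolated tail: C_last / k_e = 16.38 / 0.199 = 82.312
AUC_0→∞ = 133.065 + 82.312 = 215.377 µg/mL·hr

AUC = 215.4 µg/mL·hr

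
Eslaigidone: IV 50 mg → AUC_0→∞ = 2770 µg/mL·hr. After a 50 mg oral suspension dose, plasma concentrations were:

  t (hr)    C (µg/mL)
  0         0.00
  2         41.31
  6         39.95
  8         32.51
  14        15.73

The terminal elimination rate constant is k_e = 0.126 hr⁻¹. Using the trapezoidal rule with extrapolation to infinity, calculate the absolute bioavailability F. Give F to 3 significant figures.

F = 0.197

Trapezoidal AUC_0→14 (oral suspension):
  [0→2]: (0.00+41.31)/2 × 2 = 41.31
  [2→6]: (41.31+39.95)/2 × 4 = 162.52
  [6→8]: (39.95+32.51)/2 × 2 = 72.46
  [8→14]: (32.51+15.73)/2 × 6 = 144.72
  Sum = 421.01 µg/mL·hr
Tail: C_last/k_e = 15.73/0.126 = 124.841
AUC_0→∞ (oral suspension) = 421.01 + 124.841 = 545.851 µg/mL·hr
F = (AUC_ev/D_ev)/(AUC_iv/D_iv) = (545.851/50)/(2770/50) = 10.91702/55.4 = 0.1971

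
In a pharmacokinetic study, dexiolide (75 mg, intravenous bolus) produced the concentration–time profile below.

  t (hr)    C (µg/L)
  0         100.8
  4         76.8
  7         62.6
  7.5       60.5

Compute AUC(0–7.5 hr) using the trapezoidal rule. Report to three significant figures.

AUC = 595 µg/L·hr

Trapezoidal AUC_0→7.5:
  [0→4]: (100.8+76.8)/2 × 4 = 355.2
  [4→7]: (76.8+62.6)/2 × 3 = 209.1
  [7→7.5]: (62.6+60.5)/2 × 0.5 = 30.775
  Sum = 595.075 µg/L·hr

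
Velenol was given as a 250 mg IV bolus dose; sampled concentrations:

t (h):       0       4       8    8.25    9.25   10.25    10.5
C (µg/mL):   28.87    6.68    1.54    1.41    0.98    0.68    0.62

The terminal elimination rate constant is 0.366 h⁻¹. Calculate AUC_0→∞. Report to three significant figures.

Trapezoidal AUC_0→10.5:
  [0→4]: (28.87+6.68)/2 × 4 = 71.1
  [4→8]: (6.68+1.54)/2 × 4 = 16.44
  [8→8.25]: (1.54+1.41)/2 × 0.25 = 0.36875
  [8.25→9.25]: (1.41+0.98)/2 × 1 = 1.195
  [9.25→10.25]: (0.98+0.68)/2 × 1 = 0.83
  [10.25→10.5]: (0.68+0.62)/2 × 0.25 = 0.1625
  Sum = 90.09625 µg/mL·h
Extrapolated tail: C_last / k_e = 0.62 / 0.366 = 1.694
AUC_0→∞ = 90.09625 + 1.694 = 91.79025 µg/mL·h

AUC = 91.8 µg/mL·h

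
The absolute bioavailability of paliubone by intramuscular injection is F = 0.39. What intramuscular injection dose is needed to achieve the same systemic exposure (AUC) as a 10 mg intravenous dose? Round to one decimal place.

For equal systemic exposure: F × D_ev = D_iv
D_ev = D_iv / F = 10 / 0.39 = 25.641 mg

D_intramuscular = 25.6 mg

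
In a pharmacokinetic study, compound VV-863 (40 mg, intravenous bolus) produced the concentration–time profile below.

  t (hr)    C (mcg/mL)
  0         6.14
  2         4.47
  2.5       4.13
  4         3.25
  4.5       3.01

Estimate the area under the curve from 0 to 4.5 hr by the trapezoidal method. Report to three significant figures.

AUC = 19.9 mcg/mL·hr

Trapezoidal AUC_0→4.5:
  [0→2]: (6.14+4.47)/2 × 2 = 10.61
  [2→2.5]: (4.47+4.13)/2 × 0.5 = 2.15
  [2.5→4]: (4.13+3.25)/2 × 1.5 = 5.535
  [4→4.5]: (3.25+3.01)/2 × 0.5 = 1.565
  Sum = 19.86 mcg/mL·hr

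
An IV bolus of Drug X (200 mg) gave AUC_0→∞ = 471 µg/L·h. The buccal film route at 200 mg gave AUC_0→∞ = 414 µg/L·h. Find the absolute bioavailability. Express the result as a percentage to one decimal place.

F = (AUC_ev / D_ev) / (AUC_iv / D_iv)
  = (414/200) / (471/200)
  = 2.07 / 2.355 = 0.8790
  = 87.90%

F = 87.9%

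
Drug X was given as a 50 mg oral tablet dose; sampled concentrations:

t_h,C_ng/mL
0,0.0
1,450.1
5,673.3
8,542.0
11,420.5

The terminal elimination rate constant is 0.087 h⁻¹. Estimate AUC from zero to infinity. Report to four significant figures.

AUC = 10570 ng/mL·h

Trapezoidal AUC_0→11:
  [0→1]: (0.0+450.1)/2 × 1 = 225.05
  [1→5]: (450.1+673.3)/2 × 4 = 2246.8
  [5→8]: (673.3+542.0)/2 × 3 = 1822.95
  [8→11]: (542.0+420.5)/2 × 3 = 1443.75
  Sum = 5738.55 ng/mL·h
Extrapolated tail: C_last / k_e = 420.5 / 0.087 = 4833.333
AUC_0→∞ = 5738.55 + 4833.333 = 10571.883 ng/mL·h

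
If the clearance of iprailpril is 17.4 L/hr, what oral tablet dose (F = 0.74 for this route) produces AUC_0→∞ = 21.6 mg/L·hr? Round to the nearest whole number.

Dose = CL × AUC_0→∞ / F
     = 17.4 × 21.6 / 0.74 = 507.892 mg

Dose = 508 mg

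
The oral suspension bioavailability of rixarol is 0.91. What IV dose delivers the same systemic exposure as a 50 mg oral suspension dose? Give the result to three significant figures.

Systemic exposure from an extravascular dose = F × D_ev, so the equivalent IV dose is F × D_ev.
D_iv = F × D_ev = 0.91 × 50 = 45.5 mg

D_iv = 45.5 mg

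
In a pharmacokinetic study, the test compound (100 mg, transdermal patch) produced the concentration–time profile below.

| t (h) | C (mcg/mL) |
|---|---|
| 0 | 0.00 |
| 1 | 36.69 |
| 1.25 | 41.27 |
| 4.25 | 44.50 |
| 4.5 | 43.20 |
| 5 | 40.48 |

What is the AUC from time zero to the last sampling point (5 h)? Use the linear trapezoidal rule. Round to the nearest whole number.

AUC = 189 mcg/mL·h

Trapezoidal AUC_0→5:
  [0→1]: (0.00+36.69)/2 × 1 = 18.345
  [1→1.25]: (36.69+41.27)/2 × 0.25 = 9.745
  [1.25→4.25]: (41.27+44.50)/2 × 3 = 128.655
  [4.25→4.5]: (44.50+43.20)/2 × 0.25 = 10.9625
  [4.5→5]: (43.20+40.48)/2 × 0.5 = 20.92
  Sum = 188.6275 mcg/mL·h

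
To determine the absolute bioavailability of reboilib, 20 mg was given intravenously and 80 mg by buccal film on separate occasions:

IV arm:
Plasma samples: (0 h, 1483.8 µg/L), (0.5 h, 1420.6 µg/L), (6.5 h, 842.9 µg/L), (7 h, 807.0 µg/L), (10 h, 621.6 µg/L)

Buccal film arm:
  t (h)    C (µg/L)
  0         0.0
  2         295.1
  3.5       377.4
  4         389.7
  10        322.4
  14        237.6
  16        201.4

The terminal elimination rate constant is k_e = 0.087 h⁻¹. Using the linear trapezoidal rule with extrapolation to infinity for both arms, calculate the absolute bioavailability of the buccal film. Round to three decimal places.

Trapezoidal AUC_0→10 (IV):
  [0→0.5]: (1483.8+1420.6)/2 × 0.5 = 726.1
  [0.5→6.5]: (1420.6+842.9)/2 × 6 = 6790.5
  [6.5→7]: (842.9+807.0)/2 × 0.5 = 412.475
  [7→10]: (807.0+621.6)/2 × 3 = 2142.9
  Sum = 10071.975 µg/L·h
IV tail: 621.6/0.087 = 7144.828; AUC_iv,0→∞ = 10071.975 + 7144.828 = 17216.803 µg/L·h
Trapezoidal AUC_0→16 (buccal film):
  [0→2]: (0.0+295.1)/2 × 2 = 295.1
  [2→3.5]: (295.1+377.4)/2 × 1.5 = 504.375
  [3.5→4]: (377.4+389.7)/2 × 0.5 = 191.775
  [4→10]: (389.7+322.4)/2 × 6 = 2136.3
  [10→14]: (322.4+237.6)/2 × 4 = 1120.0
  [14→16]: (237.6+201.4)/2 × 2 = 439.0
  Sum = 4686.55 µg/L·h
buccal film tail: 201.4/0.087 = 2314.943; AUC_ev,0→∞ = 4686.55 + 2314.943 = 7001.493 µg/L·h
F = (AUC_ev/D_ev)/(AUC_iv/D_iv) = (7001.493/80)/(17216.803/20) = 87.5187/860.84015 = 0.1017

F = 0.102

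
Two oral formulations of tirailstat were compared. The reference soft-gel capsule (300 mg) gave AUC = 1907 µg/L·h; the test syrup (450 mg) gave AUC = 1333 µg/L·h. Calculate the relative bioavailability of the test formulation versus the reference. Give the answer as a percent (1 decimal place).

F_rel = (AUC_test/D_test) / (AUC_ref/D_ref)
      = (1333/450) / (1907/300)
      = 2.96222 / 6.35667 = 0.4660 = 46.60%

F_rel = 46.6%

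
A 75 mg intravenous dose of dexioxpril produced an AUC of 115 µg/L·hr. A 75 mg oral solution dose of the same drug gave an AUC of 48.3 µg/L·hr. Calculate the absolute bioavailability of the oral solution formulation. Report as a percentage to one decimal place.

F = (AUC_ev / D_ev) / (AUC_iv / D_iv)
  = (48.3/75) / (115/75)
  = 0.644 / 1.53333 = 0.4200
  = 42.00%

F = 42.0%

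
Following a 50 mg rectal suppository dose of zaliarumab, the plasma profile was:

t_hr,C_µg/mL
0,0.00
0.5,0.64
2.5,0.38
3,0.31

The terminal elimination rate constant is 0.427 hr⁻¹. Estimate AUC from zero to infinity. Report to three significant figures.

Trapezoidal AUC_0→3:
  [0→0.5]: (0.00+0.64)/2 × 0.5 = 0.16
  [0.5→2.5]: (0.64+0.38)/2 × 2 = 1.02
  [2.5→3]: (0.38+0.31)/2 × 0.5 = 0.1725
  Sum = 1.3525 µg/mL·hr
Extrapolated tail: C_last / k_e = 0.31 / 0.427 = 0.726
AUC_0→∞ = 1.3525 + 0.726 = 2.0785 µg/mL·hr

AUC = 2.08 µg/mL·hr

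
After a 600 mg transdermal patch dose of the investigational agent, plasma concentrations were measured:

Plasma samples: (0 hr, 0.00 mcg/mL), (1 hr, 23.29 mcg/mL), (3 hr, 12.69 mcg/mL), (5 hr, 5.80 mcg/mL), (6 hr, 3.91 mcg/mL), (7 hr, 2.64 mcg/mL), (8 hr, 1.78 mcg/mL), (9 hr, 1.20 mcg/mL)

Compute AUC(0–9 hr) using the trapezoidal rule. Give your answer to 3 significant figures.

Trapezoidal AUC_0→9:
  [0→1]: (0.00+23.29)/2 × 1 = 11.645
  [1→3]: (23.29+12.69)/2 × 2 = 35.98
  [3→5]: (12.69+5.80)/2 × 2 = 18.49
  [5→6]: (5.80+3.91)/2 × 1 = 4.855
  [6→7]: (3.91+2.64)/2 × 1 = 3.275
  [7→8]: (2.64+1.78)/2 × 1 = 2.21
  [8→9]: (1.78+1.20)/2 × 1 = 1.49
  Sum = 77.945 mcg/mL·hr

AUC = 77.9 mcg/mL·hr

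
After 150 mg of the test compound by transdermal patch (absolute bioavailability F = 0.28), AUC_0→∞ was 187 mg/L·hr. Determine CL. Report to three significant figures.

CL = F × Dose / AUC_0→∞
   = 0.28 × 150 / 187 = 0.224599 L/hr

CL = 0.225 L/hr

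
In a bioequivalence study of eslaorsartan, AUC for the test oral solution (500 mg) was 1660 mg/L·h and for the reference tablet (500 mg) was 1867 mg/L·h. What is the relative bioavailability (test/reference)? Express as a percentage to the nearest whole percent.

F_rel = (AUC_test/D_test) / (AUC_ref/D_ref)
      = (1660/500) / (1867/500)
      = 3.32 / 3.734 = 0.8891 = 88.91%

F_rel = 89%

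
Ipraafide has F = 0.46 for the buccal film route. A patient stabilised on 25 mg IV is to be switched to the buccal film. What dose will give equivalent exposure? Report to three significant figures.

D_buccal = 54.3 mg

For equal systemic exposure: F × D_ev = D_iv
D_ev = D_iv / F = 25 / 0.46 = 54.3478 mg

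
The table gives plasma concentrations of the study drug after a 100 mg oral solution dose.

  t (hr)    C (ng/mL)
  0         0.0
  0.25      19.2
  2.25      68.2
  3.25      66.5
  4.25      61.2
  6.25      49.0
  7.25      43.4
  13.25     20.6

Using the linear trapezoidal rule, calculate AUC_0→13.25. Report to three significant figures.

AUC = 569 ng/mL·hr

Trapezoidal AUC_0→13.25:
  [0→0.25]: (0.0+19.2)/2 × 0.25 = 2.4
  [0.25→2.25]: (19.2+68.2)/2 × 2 = 87.4
  [2.25→3.25]: (68.2+66.5)/2 × 1 = 67.35
  [3.25→4.25]: (66.5+61.2)/2 × 1 = 63.85
  [4.25→6.25]: (61.2+49.0)/2 × 2 = 110.2
  [6.25→7.25]: (49.0+43.4)/2 × 1 = 46.2
  [7.25→13.25]: (43.4+20.6)/2 × 6 = 192.0
  Sum = 569.4 ng/mL·hr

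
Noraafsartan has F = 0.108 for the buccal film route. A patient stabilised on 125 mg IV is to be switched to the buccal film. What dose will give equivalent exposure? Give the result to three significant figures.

For equal systemic exposure: F × D_ev = D_iv
D_ev = D_iv / F = 125 / 0.108 = 1157.41 mg

D_buccal = 1160 mg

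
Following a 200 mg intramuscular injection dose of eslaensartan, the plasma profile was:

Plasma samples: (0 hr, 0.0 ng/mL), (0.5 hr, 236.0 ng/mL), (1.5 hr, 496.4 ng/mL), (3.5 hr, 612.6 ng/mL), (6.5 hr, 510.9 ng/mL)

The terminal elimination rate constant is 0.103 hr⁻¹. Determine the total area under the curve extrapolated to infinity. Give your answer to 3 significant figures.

AUC = 8180 ng/mL·hr

Trapezoidal AUC_0→6.5:
  [0→0.5]: (0.0+236.0)/2 × 0.5 = 59.0
  [0.5→1.5]: (236.0+496.4)/2 × 1 = 366.2
  [1.5→3.5]: (496.4+612.6)/2 × 2 = 1109.0
  [3.5→6.5]: (612.6+510.9)/2 × 3 = 1685.25
  Sum = 3219.45 ng/mL·hr
Extrapolated tail: C_last / k_e = 510.9 / 0.103 = 4960.194
AUC_0→∞ = 3219.45 + 4960.194 = 8179.644 ng/mL·hr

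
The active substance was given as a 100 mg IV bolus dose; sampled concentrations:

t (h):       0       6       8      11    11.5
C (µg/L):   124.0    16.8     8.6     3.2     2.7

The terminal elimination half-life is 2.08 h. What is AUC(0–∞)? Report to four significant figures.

Trapezoidal AUC_0→11.5:
  [0→6]: (124.0+16.8)/2 × 6 = 422.4
  [6→8]: (16.8+8.6)/2 × 2 = 25.4
  [8→11]: (8.6+3.2)/2 × 3 = 17.7
  [11→11.5]: (3.2+2.7)/2 × 0.5 = 1.475
  Sum = 466.975 µg/L·h
k_e = ln2 / t½ = 0.693147 / 2.08 = 0.3332 h^-1
Extrapolated tail: C_last / k_e = 2.7 / 0.3332 = 8.103
AUC_0→∞ = 466.975 + 8.103 = 475.078 µg/L·h

AUC = 475.1 µg/L·h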